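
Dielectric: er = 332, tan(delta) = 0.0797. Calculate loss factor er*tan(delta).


Loss = 332 * 0.0797 = 26.46

26.46


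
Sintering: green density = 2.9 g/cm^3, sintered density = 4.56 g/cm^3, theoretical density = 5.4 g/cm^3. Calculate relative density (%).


Relative = 4.56 / 5.4 * 100 = 84.4%

84.4


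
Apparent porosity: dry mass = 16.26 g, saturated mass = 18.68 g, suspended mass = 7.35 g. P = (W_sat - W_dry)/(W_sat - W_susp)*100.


P = (18.68 - 16.26) / (18.68 - 7.35) * 100 = 2.42 / 11.33 * 100 = 21.4%

21.4


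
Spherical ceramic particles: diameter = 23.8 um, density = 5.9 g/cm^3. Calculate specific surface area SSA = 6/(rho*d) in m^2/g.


SSA = 6 / (5.9 * 23.8) = 0.043 m^2/g

0.043


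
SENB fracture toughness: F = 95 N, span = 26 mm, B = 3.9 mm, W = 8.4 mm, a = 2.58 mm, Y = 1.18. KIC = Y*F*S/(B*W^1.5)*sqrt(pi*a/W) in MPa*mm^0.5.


KIC = 1.18*95*26/(3.9*8.4^1.5)*sqrt(pi*2.58/8.4) = 30.15

30.15


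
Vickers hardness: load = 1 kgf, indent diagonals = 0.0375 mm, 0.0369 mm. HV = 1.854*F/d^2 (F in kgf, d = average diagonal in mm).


d_avg = (0.0375+0.0369)/2 = 0.0372 mm
HV = 1.854*1/0.0372^2 = 1340

1340


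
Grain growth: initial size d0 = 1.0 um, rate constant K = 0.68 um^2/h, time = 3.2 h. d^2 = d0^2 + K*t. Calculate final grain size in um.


d^2 = 1.0^2 + 0.68*3.2 = 3.176
d = sqrt(3.176) = 1.78 um

1.78


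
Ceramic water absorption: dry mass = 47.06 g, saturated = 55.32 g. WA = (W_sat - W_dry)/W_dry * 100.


WA = (55.32 - 47.06) / 47.06 * 100 = 17.55%

17.55


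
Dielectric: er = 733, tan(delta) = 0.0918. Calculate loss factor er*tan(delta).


Loss = 733 * 0.0918 = 67.289

67.289


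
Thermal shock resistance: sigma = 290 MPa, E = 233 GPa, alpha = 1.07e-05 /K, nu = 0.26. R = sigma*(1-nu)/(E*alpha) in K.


R = 290*(1-0.26)/(233*1000*1.07e-05) = 86 K

86


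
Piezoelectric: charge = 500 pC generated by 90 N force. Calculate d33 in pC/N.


d33 = 500 / 90 = 5.6 pC/N

5.6


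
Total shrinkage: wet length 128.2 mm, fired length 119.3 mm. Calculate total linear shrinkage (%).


TS = (128.2 - 119.3) / 128.2 * 100 = 6.94%

6.94


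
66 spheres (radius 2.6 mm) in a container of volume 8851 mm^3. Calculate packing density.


V_sphere = 4/3*pi*2.6^3 = 73.6222 mm^3
Total V = 66*73.6222 = 4859.0652 mm^3
PD = 4859.0652 / 8851 = 0.549

0.549


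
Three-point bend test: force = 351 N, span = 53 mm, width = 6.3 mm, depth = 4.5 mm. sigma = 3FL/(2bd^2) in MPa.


sigma = 3*351*53/(2*6.3*4.5^2) = 218.7 MPa

218.7


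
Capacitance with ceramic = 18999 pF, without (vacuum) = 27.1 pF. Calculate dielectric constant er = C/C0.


er = 18999 / 27.1 = 701.07

701.07


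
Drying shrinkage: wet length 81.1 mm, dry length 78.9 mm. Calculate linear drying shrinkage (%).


DS = (81.1 - 78.9) / 81.1 * 100 = 2.71%

2.71


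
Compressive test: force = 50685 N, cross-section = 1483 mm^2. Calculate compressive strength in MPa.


CS = 50685 / 1483 = 34.2 MPa

34.2


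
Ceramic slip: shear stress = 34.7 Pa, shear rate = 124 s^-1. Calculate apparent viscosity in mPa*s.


eta = tau/gamma * 1000 = 34.7/124 * 1000 = 279.8 mPa*s

279.8


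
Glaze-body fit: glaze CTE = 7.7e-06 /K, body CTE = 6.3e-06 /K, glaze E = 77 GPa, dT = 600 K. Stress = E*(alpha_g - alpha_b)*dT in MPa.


Stress = 77*1000*(7.7e-06 - 6.3e-06)*600 = 64.7 MPa

64.7


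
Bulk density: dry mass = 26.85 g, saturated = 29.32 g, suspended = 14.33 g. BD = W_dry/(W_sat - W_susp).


BD = 26.85 / (29.32 - 14.33) = 26.85 / 14.99 = 1.791 g/cm^3

1.791


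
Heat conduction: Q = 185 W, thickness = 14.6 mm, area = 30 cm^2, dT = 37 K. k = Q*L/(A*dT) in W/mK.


k = 185*14.6/1000/(30/10000*37) = 24.33 W/mK

24.33


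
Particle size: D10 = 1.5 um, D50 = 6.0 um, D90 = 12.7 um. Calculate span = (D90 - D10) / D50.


Span = (12.7 - 1.5) / 6.0 = 11.2 / 6.0 = 1.867

1.867


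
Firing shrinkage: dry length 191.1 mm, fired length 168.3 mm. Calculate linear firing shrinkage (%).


FS = (191.1 - 168.3) / 191.1 * 100 = 11.93%

11.93


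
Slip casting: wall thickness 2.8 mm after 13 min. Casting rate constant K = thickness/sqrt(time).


K = 2.8 / sqrt(13) = 2.8 / 3.6056 = 0.777 mm/min^0.5

0.777


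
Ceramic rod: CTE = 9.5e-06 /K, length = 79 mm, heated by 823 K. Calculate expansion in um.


dL = 9.5e-06 * 79 * 823 * 1000 = 617.662 um

617.662


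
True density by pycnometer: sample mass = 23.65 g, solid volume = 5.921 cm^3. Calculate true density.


TD = 23.65 / 5.921 = 3.994 g/cm^3

3.994


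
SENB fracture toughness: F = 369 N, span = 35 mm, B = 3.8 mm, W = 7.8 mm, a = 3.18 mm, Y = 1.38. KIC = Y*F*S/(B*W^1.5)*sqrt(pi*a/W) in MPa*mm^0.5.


KIC = 1.38*369*35/(3.8*7.8^1.5)*sqrt(pi*3.18/7.8) = 243.66

243.66


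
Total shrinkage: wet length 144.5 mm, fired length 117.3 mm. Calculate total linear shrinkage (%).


TS = (144.5 - 117.3) / 144.5 * 100 = 18.82%

18.82


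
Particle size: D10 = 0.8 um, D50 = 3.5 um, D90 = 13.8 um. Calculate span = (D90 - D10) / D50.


Span = (13.8 - 0.8) / 3.5 = 13.0 / 3.5 = 3.714

3.714


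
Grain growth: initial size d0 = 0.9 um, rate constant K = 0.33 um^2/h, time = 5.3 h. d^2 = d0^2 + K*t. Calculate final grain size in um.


d^2 = 0.9^2 + 0.33*5.3 = 2.559
d = sqrt(2.559) = 1.6 um

1.6


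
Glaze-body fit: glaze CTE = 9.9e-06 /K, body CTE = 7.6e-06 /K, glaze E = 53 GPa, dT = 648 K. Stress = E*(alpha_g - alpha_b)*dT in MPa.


Stress = 53*1000*(9.9e-06 - 7.6e-06)*648 = 79.0 MPa

79.0


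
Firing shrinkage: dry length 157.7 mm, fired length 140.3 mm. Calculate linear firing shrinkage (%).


FS = (157.7 - 140.3) / 157.7 * 100 = 11.03%

11.03


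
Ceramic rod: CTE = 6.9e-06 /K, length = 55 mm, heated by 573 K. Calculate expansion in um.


dL = 6.9e-06 * 55 * 573 * 1000 = 217.454 um

217.454


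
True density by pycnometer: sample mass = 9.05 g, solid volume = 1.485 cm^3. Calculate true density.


TD = 9.05 / 1.485 = 6.094 g/cm^3

6.094


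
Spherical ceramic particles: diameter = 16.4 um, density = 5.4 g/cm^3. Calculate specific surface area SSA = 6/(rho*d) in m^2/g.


SSA = 6 / (5.4 * 16.4) = 0.068 m^2/g

0.068


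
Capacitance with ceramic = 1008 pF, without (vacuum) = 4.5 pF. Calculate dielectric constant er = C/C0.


er = 1008 / 4.5 = 224.0

224.0


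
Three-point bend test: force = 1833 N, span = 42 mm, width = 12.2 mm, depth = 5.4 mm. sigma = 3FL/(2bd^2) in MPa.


sigma = 3*1833*42/(2*12.2*5.4^2) = 324.6 MPa

324.6


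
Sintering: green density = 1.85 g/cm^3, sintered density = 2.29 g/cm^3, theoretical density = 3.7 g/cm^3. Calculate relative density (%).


Relative = 2.29 / 3.7 * 100 = 61.9%

61.9


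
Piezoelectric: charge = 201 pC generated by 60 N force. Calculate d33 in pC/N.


d33 = 201 / 60 = 3.4 pC/N

3.4


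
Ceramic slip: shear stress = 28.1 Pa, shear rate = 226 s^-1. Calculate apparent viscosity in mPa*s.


eta = tau/gamma * 1000 = 28.1/226 * 1000 = 124.3 mPa*s

124.3


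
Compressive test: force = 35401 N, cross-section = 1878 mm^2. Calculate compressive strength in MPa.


CS = 35401 / 1878 = 18.9 MPa

18.9


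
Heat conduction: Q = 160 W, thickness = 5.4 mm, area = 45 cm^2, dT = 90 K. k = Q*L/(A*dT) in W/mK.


k = 160*5.4/1000/(45/10000*90) = 2.13 W/mK

2.13


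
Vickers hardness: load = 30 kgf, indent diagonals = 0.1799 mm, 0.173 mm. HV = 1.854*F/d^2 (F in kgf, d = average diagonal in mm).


d_avg = (0.1799+0.173)/2 = 0.17645 mm
HV = 1.854*30/0.17645^2 = 1786

1786


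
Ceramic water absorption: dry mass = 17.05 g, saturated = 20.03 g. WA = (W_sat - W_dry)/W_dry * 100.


WA = (20.03 - 17.05) / 17.05 * 100 = 17.48%

17.48


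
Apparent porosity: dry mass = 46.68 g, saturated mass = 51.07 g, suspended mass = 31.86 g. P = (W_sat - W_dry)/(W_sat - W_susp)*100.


P = (51.07 - 46.68) / (51.07 - 31.86) * 100 = 4.39 / 19.21 * 100 = 22.9%

22.9


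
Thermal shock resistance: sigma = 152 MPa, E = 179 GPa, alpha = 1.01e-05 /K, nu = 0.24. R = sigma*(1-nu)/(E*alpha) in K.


R = 152*(1-0.24)/(179*1000*1.01e-05) = 64 K

64


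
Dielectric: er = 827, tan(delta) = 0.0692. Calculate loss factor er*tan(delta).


Loss = 827 * 0.0692 = 57.228

57.228


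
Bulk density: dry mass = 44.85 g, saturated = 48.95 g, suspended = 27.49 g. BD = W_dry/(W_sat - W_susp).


BD = 44.85 / (48.95 - 27.49) = 44.85 / 21.46 = 2.09 g/cm^3

2.09


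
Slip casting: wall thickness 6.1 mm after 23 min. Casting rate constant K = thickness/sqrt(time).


K = 6.1 / sqrt(23) = 6.1 / 4.7958 = 1.272 mm/min^0.5

1.272


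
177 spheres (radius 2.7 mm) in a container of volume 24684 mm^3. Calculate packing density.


V_sphere = 4/3*pi*2.7^3 = 82.448 mm^3
Total V = 177*82.448 = 14593.296 mm^3
PD = 14593.296 / 24684 = 0.591

0.591


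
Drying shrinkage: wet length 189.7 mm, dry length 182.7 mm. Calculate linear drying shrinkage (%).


DS = (189.7 - 182.7) / 189.7 * 100 = 3.69%

3.69


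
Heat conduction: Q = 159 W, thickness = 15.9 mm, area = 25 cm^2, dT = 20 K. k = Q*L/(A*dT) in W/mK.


k = 159*15.9/1000/(25/10000*20) = 50.56 W/mK

50.56


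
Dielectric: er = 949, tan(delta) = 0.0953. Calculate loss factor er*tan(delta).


Loss = 949 * 0.0953 = 90.44

90.44


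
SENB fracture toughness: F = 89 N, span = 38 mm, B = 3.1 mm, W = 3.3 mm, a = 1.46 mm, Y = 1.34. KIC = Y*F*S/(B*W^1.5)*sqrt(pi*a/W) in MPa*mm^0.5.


KIC = 1.34*89*38/(3.1*3.3^1.5)*sqrt(pi*1.46/3.3) = 287.5

287.5


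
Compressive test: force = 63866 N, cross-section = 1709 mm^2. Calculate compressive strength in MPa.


CS = 63866 / 1709 = 37.4 MPa

37.4


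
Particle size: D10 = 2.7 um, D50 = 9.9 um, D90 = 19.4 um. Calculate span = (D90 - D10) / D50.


Span = (19.4 - 2.7) / 9.9 = 16.7 / 9.9 = 1.687

1.687


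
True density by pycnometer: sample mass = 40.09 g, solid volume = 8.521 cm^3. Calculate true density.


TD = 40.09 / 8.521 = 4.705 g/cm^3

4.705


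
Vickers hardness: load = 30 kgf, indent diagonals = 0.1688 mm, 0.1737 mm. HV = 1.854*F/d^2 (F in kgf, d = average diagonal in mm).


d_avg = (0.1688+0.1737)/2 = 0.17125 mm
HV = 1.854*30/0.17125^2 = 1897

1897


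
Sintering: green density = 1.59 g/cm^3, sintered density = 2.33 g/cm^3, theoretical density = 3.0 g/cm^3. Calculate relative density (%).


Relative = 2.33 / 3.0 * 100 = 77.7%

77.7


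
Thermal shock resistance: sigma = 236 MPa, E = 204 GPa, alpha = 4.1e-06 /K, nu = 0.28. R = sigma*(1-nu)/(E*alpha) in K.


R = 236*(1-0.28)/(204*1000*4.1e-06) = 203 K

203


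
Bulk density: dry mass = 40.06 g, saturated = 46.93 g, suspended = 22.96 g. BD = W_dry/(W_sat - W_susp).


BD = 40.06 / (46.93 - 22.96) = 40.06 / 23.97 = 1.671 g/cm^3

1.671


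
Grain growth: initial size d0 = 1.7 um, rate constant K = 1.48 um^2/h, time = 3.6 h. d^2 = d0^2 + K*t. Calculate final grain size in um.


d^2 = 1.7^2 + 1.48*3.6 = 8.218
d = sqrt(8.218) = 2.87 um

2.87


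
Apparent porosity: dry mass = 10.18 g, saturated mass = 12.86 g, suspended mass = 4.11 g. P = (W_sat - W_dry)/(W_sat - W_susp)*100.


P = (12.86 - 10.18) / (12.86 - 4.11) * 100 = 2.68 / 8.75 * 100 = 30.6%

30.6


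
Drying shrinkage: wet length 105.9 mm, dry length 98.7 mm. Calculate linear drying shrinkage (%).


DS = (105.9 - 98.7) / 105.9 * 100 = 6.8%

6.8


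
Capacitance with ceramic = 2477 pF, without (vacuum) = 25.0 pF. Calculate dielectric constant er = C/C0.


er = 2477 / 25.0 = 99.08

99.08


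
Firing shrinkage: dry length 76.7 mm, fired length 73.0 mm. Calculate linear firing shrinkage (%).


FS = (76.7 - 73.0) / 76.7 * 100 = 4.82%

4.82


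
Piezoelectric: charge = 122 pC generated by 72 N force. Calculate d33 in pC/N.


d33 = 122 / 72 = 1.7 pC/N

1.7


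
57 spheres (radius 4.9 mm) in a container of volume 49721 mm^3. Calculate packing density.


V_sphere = 4/3*pi*4.9^3 = 492.807 mm^3
Total V = 57*492.807 = 28089.999 mm^3
PD = 28089.999 / 49721 = 0.565

0.565


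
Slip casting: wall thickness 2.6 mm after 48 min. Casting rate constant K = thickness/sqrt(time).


K = 2.6 / sqrt(48) = 2.6 / 6.9282 = 0.375 mm/min^0.5

0.375


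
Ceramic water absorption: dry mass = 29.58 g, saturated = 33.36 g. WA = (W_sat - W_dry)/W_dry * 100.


WA = (33.36 - 29.58) / 29.58 * 100 = 12.78%

12.78


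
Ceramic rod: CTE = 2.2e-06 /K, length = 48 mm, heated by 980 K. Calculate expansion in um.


dL = 2.2e-06 * 48 * 980 * 1000 = 103.488 um

103.488


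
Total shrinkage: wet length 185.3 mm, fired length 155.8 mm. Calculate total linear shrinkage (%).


TS = (185.3 - 155.8) / 185.3 * 100 = 15.92%

15.92


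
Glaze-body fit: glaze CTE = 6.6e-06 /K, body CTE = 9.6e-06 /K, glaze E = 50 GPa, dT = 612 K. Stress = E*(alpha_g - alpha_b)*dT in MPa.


Stress = 50*1000*(6.6e-06 - 9.6e-06)*612 = -91.8 MPa

-91.8


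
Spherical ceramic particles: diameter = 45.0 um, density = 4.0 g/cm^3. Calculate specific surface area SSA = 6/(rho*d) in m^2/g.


SSA = 6 / (4.0 * 45.0) = 0.033 m^2/g

0.033


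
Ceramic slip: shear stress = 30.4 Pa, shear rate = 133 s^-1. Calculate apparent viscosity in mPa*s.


eta = tau/gamma * 1000 = 30.4/133 * 1000 = 228.6 mPa*s

228.6


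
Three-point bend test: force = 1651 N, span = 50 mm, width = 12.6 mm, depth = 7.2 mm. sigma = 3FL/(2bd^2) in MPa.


sigma = 3*1651*50/(2*12.6*7.2^2) = 189.6 MPa

189.6


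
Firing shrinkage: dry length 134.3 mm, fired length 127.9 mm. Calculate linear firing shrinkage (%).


FS = (134.3 - 127.9) / 134.3 * 100 = 4.77%

4.77


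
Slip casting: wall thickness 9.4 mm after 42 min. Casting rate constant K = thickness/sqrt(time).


K = 9.4 / sqrt(42) = 9.4 / 6.4807 = 1.45 mm/min^0.5

1.45


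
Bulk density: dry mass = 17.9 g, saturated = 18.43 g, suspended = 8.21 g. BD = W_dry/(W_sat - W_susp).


BD = 17.9 / (18.43 - 8.21) = 17.9 / 10.22 = 1.751 g/cm^3

1.751


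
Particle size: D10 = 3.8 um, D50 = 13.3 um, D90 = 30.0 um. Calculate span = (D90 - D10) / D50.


Span = (30.0 - 3.8) / 13.3 = 26.2 / 13.3 = 1.97

1.97


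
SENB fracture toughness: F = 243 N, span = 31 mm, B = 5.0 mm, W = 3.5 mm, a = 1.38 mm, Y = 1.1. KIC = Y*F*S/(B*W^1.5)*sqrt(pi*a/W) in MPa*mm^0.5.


KIC = 1.1*243*31/(5.0*3.5^1.5)*sqrt(pi*1.38/3.5) = 281.69

281.69


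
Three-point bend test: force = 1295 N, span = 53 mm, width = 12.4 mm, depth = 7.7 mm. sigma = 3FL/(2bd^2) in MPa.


sigma = 3*1295*53/(2*12.4*7.7^2) = 140.0 MPa

140.0


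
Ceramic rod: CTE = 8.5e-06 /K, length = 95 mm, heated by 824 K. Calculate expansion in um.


dL = 8.5e-06 * 95 * 824 * 1000 = 665.38 um

665.38


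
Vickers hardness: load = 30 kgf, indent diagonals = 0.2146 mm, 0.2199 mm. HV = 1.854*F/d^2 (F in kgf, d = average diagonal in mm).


d_avg = (0.2146+0.2199)/2 = 0.21725 mm
HV = 1.854*30/0.21725^2 = 1178

1178


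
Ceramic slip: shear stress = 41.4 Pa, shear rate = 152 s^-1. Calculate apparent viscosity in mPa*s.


eta = tau/gamma * 1000 = 41.4/152 * 1000 = 272.4 mPa*s

272.4


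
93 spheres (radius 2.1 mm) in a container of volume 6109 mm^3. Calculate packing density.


V_sphere = 4/3*pi*2.1^3 = 38.7924 mm^3
Total V = 93*38.7924 = 3607.6932 mm^3
PD = 3607.6932 / 6109 = 0.591

0.591


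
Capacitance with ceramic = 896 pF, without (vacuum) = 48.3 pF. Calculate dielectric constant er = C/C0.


er = 896 / 48.3 = 18.55

18.55


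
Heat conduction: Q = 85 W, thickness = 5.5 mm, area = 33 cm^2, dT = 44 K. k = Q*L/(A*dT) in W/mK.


k = 85*5.5/1000/(33/10000*44) = 3.22 W/mK

3.22


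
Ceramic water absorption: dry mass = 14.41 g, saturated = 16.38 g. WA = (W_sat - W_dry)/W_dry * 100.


WA = (16.38 - 14.41) / 14.41 * 100 = 13.67%

13.67


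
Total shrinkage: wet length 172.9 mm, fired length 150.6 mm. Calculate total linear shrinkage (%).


TS = (172.9 - 150.6) / 172.9 * 100 = 12.9%

12.9


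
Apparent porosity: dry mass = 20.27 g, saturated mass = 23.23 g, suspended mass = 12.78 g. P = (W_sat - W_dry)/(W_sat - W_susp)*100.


P = (23.23 - 20.27) / (23.23 - 12.78) * 100 = 2.96 / 10.45 * 100 = 28.3%

28.3


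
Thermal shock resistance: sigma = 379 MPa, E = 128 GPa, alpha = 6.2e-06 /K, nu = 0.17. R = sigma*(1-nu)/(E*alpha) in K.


R = 379*(1-0.17)/(128*1000*6.2e-06) = 396 K

396


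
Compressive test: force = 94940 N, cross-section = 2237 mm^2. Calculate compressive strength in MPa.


CS = 94940 / 2237 = 42.4 MPa

42.4


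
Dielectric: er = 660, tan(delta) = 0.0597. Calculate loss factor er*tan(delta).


Loss = 660 * 0.0597 = 39.402

39.402


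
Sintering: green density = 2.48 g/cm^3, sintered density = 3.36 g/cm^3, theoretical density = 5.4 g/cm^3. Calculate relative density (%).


Relative = 3.36 / 5.4 * 100 = 62.2%

62.2


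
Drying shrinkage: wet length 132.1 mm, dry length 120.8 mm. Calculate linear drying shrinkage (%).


DS = (132.1 - 120.8) / 132.1 * 100 = 8.55%

8.55


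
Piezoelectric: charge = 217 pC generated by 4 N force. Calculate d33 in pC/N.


d33 = 217 / 4 = 54.3 pC/N

54.3


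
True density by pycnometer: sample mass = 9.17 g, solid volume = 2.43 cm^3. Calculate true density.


TD = 9.17 / 2.43 = 3.774 g/cm^3

3.774


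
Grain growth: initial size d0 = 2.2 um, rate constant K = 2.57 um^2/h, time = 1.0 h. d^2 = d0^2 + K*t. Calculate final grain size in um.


d^2 = 2.2^2 + 2.57*1.0 = 7.41
d = sqrt(7.41) = 2.72 um

2.72


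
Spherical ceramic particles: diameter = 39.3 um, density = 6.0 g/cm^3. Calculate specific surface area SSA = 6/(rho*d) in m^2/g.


SSA = 6 / (6.0 * 39.3) = 0.025 m^2/g

0.025


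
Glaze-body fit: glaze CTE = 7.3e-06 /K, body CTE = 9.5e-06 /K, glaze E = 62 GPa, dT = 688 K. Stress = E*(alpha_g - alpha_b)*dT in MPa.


Stress = 62*1000*(7.3e-06 - 9.5e-06)*688 = -93.8 MPa

-93.8


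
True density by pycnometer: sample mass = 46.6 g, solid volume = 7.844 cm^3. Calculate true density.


TD = 46.6 / 7.844 = 5.941 g/cm^3

5.941


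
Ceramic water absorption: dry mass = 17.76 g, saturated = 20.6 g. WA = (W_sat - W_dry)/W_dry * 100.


WA = (20.6 - 17.76) / 17.76 * 100 = 15.99%

15.99


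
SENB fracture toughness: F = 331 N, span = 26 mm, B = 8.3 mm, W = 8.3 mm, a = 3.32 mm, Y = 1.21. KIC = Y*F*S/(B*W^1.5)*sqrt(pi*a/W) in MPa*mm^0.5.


KIC = 1.21*331*26/(8.3*8.3^1.5)*sqrt(pi*3.32/8.3) = 58.82

58.82


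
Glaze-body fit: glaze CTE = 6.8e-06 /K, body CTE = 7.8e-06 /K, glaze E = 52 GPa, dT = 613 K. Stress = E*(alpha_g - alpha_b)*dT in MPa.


Stress = 52*1000*(6.8e-06 - 7.8e-06)*613 = -31.9 MPa

-31.9


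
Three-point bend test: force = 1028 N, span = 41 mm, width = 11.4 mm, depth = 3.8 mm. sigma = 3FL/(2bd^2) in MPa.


sigma = 3*1028*41/(2*11.4*3.8^2) = 384.1 MPa

384.1


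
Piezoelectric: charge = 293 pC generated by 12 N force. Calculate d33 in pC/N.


d33 = 293 / 12 = 24.4 pC/N

24.4


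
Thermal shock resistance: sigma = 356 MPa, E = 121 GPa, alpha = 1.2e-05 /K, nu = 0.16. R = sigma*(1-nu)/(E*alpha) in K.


R = 356*(1-0.16)/(121*1000*1.2e-05) = 206 K

206


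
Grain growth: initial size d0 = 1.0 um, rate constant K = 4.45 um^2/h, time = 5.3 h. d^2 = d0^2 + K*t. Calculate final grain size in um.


d^2 = 1.0^2 + 4.45*5.3 = 24.585
d = sqrt(24.585) = 4.96 um

4.96


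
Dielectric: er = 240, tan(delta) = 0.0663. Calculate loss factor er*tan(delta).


Loss = 240 * 0.0663 = 15.912

15.912


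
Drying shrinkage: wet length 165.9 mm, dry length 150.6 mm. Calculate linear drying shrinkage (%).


DS = (165.9 - 150.6) / 165.9 * 100 = 9.22%

9.22


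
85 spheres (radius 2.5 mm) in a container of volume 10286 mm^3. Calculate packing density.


V_sphere = 4/3*pi*2.5^3 = 65.4498 mm^3
Total V = 85*65.4498 = 5563.233 mm^3
PD = 5563.233 / 10286 = 0.541

0.541


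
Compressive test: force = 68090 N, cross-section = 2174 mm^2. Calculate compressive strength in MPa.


CS = 68090 / 2174 = 31.3 MPa

31.3


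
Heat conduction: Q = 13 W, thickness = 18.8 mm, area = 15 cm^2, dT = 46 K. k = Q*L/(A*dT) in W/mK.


k = 13*18.8/1000/(15/10000*46) = 3.54 W/mK

3.54


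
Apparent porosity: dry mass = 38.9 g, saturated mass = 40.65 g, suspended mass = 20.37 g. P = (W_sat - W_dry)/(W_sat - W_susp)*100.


P = (40.65 - 38.9) / (40.65 - 20.37) * 100 = 1.75 / 20.28 * 100 = 8.6%

8.6


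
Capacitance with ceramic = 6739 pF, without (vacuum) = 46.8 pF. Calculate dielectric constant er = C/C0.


er = 6739 / 46.8 = 144.0

144.0


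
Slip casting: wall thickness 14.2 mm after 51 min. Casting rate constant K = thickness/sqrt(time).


K = 14.2 / sqrt(51) = 14.2 / 7.1414 = 1.988 mm/min^0.5

1.988


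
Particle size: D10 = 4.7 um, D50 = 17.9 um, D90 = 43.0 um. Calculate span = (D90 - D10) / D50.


Span = (43.0 - 4.7) / 17.9 = 38.3 / 17.9 = 2.14

2.14


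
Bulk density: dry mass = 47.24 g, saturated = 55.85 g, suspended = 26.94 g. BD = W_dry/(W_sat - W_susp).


BD = 47.24 / (55.85 - 26.94) = 47.24 / 28.91 = 1.634 g/cm^3

1.634


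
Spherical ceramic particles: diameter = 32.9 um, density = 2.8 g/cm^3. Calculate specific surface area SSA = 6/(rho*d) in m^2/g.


SSA = 6 / (2.8 * 32.9) = 0.065 m^2/g

0.065


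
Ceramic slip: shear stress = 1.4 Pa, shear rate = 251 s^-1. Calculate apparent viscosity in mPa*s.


eta = tau/gamma * 1000 = 1.4/251 * 1000 = 5.6 mPa*s

5.6


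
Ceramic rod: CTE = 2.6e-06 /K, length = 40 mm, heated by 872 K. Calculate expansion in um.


dL = 2.6e-06 * 40 * 872 * 1000 = 90.688 um

90.688


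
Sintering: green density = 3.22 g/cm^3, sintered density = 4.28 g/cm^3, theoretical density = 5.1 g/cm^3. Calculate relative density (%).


Relative = 4.28 / 5.1 * 100 = 83.9%

83.9


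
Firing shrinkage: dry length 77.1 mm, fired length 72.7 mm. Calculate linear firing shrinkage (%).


FS = (77.1 - 72.7) / 77.1 * 100 = 5.71%

5.71


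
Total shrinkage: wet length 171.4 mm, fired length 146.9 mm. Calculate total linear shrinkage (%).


TS = (171.4 - 146.9) / 171.4 * 100 = 14.29%

14.29


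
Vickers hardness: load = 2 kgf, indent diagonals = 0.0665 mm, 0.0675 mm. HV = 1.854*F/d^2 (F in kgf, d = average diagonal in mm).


d_avg = (0.0665+0.0675)/2 = 0.067 mm
HV = 1.854*2/0.067^2 = 826

826


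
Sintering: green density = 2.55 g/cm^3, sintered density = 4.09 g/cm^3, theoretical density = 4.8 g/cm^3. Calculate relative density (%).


Relative = 4.09 / 4.8 * 100 = 85.2%

85.2


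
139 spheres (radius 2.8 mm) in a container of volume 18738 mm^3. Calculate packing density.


V_sphere = 4/3*pi*2.8^3 = 91.9523 mm^3
Total V = 139*91.9523 = 12781.3697 mm^3
PD = 12781.3697 / 18738 = 0.682

0.682


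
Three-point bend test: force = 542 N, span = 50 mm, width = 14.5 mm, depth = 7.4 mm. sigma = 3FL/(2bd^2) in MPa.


sigma = 3*542*50/(2*14.5*7.4^2) = 51.2 MPa

51.2


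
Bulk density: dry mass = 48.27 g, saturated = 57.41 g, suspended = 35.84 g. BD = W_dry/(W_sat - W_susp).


BD = 48.27 / (57.41 - 35.84) = 48.27 / 21.57 = 2.238 g/cm^3

2.238


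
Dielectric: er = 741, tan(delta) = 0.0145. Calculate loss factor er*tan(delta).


Loss = 741 * 0.0145 = 10.745

10.745


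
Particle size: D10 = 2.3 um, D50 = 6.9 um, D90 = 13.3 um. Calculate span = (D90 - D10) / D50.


Span = (13.3 - 2.3) / 6.9 = 11.0 / 6.9 = 1.594

1.594


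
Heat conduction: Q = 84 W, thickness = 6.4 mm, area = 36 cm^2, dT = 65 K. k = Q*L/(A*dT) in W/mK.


k = 84*6.4/1000/(36/10000*65) = 2.3 W/mK

2.3


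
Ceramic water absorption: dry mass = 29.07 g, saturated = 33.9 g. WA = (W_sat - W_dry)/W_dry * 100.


WA = (33.9 - 29.07) / 29.07 * 100 = 16.62%

16.62


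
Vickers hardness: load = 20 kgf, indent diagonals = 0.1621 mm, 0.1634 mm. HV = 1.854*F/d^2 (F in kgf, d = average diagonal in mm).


d_avg = (0.1621+0.1634)/2 = 0.16275 mm
HV = 1.854*20/0.16275^2 = 1400

1400


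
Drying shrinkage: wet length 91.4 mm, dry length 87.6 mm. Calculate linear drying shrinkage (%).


DS = (91.4 - 87.6) / 91.4 * 100 = 4.16%

4.16


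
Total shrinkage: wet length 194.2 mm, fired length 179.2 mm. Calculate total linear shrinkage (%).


TS = (194.2 - 179.2) / 194.2 * 100 = 7.72%

7.72


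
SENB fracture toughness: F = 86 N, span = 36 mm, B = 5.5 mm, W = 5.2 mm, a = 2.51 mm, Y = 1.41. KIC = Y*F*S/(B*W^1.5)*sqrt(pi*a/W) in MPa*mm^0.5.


KIC = 1.41*86*36/(5.5*5.2^1.5)*sqrt(pi*2.51/5.2) = 82.43

82.43


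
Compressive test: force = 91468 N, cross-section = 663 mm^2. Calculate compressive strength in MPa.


CS = 91468 / 663 = 138.0 MPa

138.0


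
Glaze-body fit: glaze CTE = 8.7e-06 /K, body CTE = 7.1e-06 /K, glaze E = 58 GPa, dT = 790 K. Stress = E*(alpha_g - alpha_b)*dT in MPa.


Stress = 58*1000*(8.7e-06 - 7.1e-06)*790 = 73.3 MPa

73.3


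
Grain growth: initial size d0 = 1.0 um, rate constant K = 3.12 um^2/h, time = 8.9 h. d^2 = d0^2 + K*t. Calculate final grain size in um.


d^2 = 1.0^2 + 3.12*8.9 = 28.768
d = sqrt(28.768) = 5.36 um

5.36


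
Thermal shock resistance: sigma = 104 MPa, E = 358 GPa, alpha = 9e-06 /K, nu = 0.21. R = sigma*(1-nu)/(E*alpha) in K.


R = 104*(1-0.21)/(358*1000*9e-06) = 25 K

25


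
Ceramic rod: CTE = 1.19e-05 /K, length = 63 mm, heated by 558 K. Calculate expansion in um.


dL = 1.19e-05 * 63 * 558 * 1000 = 418.333 um

418.333


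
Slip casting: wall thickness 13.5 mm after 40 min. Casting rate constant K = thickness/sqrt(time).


K = 13.5 / sqrt(40) = 13.5 / 6.3246 = 2.135 mm/min^0.5

2.135


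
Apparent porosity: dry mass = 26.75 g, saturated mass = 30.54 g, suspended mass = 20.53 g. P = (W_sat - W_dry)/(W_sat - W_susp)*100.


P = (30.54 - 26.75) / (30.54 - 20.53) * 100 = 3.79 / 10.01 * 100 = 37.9%

37.9


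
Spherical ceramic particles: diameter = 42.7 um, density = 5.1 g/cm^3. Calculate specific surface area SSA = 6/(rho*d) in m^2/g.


SSA = 6 / (5.1 * 42.7) = 0.028 m^2/g

0.028


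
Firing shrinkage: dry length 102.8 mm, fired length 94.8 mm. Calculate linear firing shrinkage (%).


FS = (102.8 - 94.8) / 102.8 * 100 = 7.78%

7.78


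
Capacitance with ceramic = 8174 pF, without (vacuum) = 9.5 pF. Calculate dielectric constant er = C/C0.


er = 8174 / 9.5 = 860.42

860.42


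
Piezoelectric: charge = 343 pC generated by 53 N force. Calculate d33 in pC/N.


d33 = 343 / 53 = 6.5 pC/N

6.5


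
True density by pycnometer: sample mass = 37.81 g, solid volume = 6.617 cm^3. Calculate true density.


TD = 37.81 / 6.617 = 5.714 g/cm^3

5.714


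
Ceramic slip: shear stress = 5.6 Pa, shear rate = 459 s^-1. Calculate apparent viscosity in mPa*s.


eta = tau/gamma * 1000 = 5.6/459 * 1000 = 12.2 mPa*s

12.2


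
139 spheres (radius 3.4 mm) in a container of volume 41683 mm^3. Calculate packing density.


V_sphere = 4/3*pi*3.4^3 = 164.6362 mm^3
Total V = 139*164.6362 = 22884.4318 mm^3
PD = 22884.4318 / 41683 = 0.549

0.549


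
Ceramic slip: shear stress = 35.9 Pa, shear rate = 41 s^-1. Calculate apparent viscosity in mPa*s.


eta = tau/gamma * 1000 = 35.9/41 * 1000 = 875.6 mPa*s

875.6


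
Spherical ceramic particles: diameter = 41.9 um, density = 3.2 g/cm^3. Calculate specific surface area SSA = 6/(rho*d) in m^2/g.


SSA = 6 / (3.2 * 41.9) = 0.045 m^2/g

0.045


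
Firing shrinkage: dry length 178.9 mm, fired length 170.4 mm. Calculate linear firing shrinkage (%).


FS = (178.9 - 170.4) / 178.9 * 100 = 4.75%

4.75


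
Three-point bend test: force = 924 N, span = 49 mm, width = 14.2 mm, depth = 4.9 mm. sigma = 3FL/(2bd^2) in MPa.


sigma = 3*924*49/(2*14.2*4.9^2) = 199.2 MPa

199.2


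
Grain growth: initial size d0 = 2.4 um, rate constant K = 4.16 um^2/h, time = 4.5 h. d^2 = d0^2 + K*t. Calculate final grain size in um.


d^2 = 2.4^2 + 4.16*4.5 = 24.48
d = sqrt(24.48) = 4.95 um

4.95


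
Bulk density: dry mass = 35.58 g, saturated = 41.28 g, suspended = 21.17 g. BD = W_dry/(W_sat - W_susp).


BD = 35.58 / (41.28 - 21.17) = 35.58 / 20.11 = 1.769 g/cm^3

1.769


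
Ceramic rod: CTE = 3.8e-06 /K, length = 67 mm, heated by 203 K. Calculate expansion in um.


dL = 3.8e-06 * 67 * 203 * 1000 = 51.684 um

51.684


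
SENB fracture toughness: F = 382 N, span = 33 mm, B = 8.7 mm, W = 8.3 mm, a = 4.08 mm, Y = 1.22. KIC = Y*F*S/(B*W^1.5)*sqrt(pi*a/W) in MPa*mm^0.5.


KIC = 1.22*382*33/(8.7*8.3^1.5)*sqrt(pi*4.08/8.3) = 91.87

91.87


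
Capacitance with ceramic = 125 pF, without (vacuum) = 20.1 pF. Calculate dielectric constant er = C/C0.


er = 125 / 20.1 = 6.22

6.22


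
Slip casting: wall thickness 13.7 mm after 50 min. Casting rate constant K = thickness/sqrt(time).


K = 13.7 / sqrt(50) = 13.7 / 7.0711 = 1.937 mm/min^0.5

1.937


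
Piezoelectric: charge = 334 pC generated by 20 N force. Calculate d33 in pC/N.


d33 = 334 / 20 = 16.7 pC/N

16.7


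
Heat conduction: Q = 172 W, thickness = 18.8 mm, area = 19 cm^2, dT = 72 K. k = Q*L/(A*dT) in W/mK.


k = 172*18.8/1000/(19/10000*72) = 23.64 W/mK

23.64


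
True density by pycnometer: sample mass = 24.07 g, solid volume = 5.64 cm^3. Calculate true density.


TD = 24.07 / 5.64 = 4.268 g/cm^3

4.268


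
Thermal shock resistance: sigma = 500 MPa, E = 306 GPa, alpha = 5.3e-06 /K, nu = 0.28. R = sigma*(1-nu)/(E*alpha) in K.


R = 500*(1-0.28)/(306*1000*5.3e-06) = 222 K

222


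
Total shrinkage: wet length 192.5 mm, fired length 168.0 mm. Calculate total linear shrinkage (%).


TS = (192.5 - 168.0) / 192.5 * 100 = 12.73%

12.73


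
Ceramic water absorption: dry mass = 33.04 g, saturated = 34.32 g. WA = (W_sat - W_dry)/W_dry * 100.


WA = (34.32 - 33.04) / 33.04 * 100 = 3.87%

3.87


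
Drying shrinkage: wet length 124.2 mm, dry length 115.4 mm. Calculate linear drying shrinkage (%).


DS = (124.2 - 115.4) / 124.2 * 100 = 7.09%

7.09


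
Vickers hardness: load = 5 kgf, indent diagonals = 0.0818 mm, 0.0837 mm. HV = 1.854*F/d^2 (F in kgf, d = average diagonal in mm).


d_avg = (0.0818+0.0837)/2 = 0.08275 mm
HV = 1.854*5/0.08275^2 = 1354

1354


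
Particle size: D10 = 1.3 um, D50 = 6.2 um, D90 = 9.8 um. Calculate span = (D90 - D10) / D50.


Span = (9.8 - 1.3) / 6.2 = 8.5 / 6.2 = 1.371

1.371


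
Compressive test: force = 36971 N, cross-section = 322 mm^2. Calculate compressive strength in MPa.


CS = 36971 / 322 = 114.8 MPa

114.8


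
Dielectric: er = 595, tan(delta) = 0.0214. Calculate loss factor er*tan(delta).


Loss = 595 * 0.0214 = 12.733

12.733


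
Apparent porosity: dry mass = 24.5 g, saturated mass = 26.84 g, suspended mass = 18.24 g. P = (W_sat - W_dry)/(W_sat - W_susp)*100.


P = (26.84 - 24.5) / (26.84 - 18.24) * 100 = 2.34 / 8.6 * 100 = 27.2%

27.2


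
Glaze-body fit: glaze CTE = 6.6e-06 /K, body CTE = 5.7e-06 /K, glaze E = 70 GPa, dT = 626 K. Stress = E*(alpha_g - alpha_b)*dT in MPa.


Stress = 70*1000*(6.6e-06 - 5.7e-06)*626 = 39.4 MPa

39.4


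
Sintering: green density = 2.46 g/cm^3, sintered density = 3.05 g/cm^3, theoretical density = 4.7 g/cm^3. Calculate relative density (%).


Relative = 3.05 / 4.7 * 100 = 64.9%

64.9


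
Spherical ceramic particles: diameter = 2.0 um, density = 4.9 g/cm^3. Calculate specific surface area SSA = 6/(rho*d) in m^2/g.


SSA = 6 / (4.9 * 2.0) = 0.612 m^2/g

0.612


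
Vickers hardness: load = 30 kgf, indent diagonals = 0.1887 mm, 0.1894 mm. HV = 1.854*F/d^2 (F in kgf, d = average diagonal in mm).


d_avg = (0.1887+0.1894)/2 = 0.18905 mm
HV = 1.854*30/0.18905^2 = 1556

1556


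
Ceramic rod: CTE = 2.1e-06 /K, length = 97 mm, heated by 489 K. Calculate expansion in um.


dL = 2.1e-06 * 97 * 489 * 1000 = 99.609 um

99.609


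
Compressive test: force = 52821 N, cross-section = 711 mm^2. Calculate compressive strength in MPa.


CS = 52821 / 711 = 74.3 MPa

74.3


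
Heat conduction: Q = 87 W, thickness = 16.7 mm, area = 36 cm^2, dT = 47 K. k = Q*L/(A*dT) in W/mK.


k = 87*16.7/1000/(36/10000*47) = 8.59 W/mK

8.59


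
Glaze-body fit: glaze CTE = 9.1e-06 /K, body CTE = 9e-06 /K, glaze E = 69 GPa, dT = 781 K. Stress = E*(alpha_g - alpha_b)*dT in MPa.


Stress = 69*1000*(9.1e-06 - 9e-06)*781 = 5.4 MPa

5.4


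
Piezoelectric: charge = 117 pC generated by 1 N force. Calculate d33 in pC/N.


d33 = 117 / 1 = 117.0 pC/N

117.0


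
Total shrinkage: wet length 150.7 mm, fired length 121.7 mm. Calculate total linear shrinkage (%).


TS = (150.7 - 121.7) / 150.7 * 100 = 19.24%

19.24


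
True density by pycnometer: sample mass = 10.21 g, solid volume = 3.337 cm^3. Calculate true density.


TD = 10.21 / 3.337 = 3.06 g/cm^3

3.06


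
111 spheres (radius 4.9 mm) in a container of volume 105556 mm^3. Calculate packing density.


V_sphere = 4/3*pi*4.9^3 = 492.807 mm^3
Total V = 111*492.807 = 54701.577 mm^3
PD = 54701.577 / 105556 = 0.518

0.518


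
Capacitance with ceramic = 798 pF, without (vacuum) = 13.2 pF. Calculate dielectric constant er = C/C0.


er = 798 / 13.2 = 60.45

60.45


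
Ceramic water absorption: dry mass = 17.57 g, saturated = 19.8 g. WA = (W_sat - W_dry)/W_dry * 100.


WA = (19.8 - 17.57) / 17.57 * 100 = 12.69%

12.69


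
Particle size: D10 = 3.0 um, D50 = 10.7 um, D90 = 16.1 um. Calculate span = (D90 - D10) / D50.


Span = (16.1 - 3.0) / 10.7 = 13.1 / 10.7 = 1.224

1.224


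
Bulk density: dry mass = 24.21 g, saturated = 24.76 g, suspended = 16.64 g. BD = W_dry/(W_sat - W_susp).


BD = 24.21 / (24.76 - 16.64) = 24.21 / 8.12 = 2.982 g/cm^3

2.982


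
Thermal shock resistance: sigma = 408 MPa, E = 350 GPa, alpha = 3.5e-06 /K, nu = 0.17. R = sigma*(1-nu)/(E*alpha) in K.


R = 408*(1-0.17)/(350*1000*3.5e-06) = 276 K

276


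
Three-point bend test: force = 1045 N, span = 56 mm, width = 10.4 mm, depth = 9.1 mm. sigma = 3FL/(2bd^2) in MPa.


sigma = 3*1045*56/(2*10.4*9.1^2) = 101.9 MPa

101.9


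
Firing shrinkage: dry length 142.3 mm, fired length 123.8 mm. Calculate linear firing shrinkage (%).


FS = (142.3 - 123.8) / 142.3 * 100 = 13.0%

13.0


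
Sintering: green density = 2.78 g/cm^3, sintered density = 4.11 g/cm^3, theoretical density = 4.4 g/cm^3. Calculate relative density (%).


Relative = 4.11 / 4.4 * 100 = 93.4%

93.4


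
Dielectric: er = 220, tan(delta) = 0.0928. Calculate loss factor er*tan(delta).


Loss = 220 * 0.0928 = 20.416

20.416


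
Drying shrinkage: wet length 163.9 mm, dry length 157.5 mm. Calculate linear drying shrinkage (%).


DS = (163.9 - 157.5) / 163.9 * 100 = 3.9%

3.9


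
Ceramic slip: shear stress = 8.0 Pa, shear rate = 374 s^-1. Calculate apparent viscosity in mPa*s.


eta = tau/gamma * 1000 = 8.0/374 * 1000 = 21.4 mPa*s

21.4


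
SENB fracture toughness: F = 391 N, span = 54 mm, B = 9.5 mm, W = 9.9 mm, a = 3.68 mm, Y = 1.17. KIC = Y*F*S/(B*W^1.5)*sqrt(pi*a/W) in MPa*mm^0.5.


KIC = 1.17*391*54/(9.5*9.9^1.5)*sqrt(pi*3.68/9.9) = 90.21

90.21


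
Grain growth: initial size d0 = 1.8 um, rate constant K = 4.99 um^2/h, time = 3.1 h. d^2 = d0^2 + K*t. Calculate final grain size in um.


d^2 = 1.8^2 + 4.99*3.1 = 18.709
d = sqrt(18.709) = 4.33 um

4.33


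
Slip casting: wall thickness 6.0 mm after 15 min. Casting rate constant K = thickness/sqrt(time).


K = 6.0 / sqrt(15) = 6.0 / 3.873 = 1.549 mm/min^0.5

1.549


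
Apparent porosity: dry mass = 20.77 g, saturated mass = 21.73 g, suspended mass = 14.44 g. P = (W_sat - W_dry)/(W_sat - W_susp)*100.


P = (21.73 - 20.77) / (21.73 - 14.44) * 100 = 0.96 / 7.29 * 100 = 13.2%

13.2


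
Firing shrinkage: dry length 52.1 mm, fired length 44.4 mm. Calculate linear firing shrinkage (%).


FS = (52.1 - 44.4) / 52.1 * 100 = 14.78%

14.78


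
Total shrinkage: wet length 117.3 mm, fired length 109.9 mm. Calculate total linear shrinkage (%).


TS = (117.3 - 109.9) / 117.3 * 100 = 6.31%

6.31


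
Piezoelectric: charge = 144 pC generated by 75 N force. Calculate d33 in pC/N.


d33 = 144 / 75 = 1.9 pC/N

1.9


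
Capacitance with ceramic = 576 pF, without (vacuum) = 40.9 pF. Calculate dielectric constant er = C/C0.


er = 576 / 40.9 = 14.08

14.08


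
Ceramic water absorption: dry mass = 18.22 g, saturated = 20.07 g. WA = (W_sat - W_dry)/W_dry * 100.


WA = (20.07 - 18.22) / 18.22 * 100 = 10.15%

10.15


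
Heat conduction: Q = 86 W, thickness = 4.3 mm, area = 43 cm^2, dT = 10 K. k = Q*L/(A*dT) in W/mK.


k = 86*4.3/1000/(43/10000*10) = 8.6 W/mK

8.6


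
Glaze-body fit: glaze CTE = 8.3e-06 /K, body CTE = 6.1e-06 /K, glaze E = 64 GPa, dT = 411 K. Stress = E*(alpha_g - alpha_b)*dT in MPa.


Stress = 64*1000*(8.3e-06 - 6.1e-06)*411 = 57.9 MPa

57.9


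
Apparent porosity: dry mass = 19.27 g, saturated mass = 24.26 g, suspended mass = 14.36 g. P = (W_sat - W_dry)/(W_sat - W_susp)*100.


P = (24.26 - 19.27) / (24.26 - 14.36) * 100 = 4.99 / 9.9 * 100 = 50.4%

50.4


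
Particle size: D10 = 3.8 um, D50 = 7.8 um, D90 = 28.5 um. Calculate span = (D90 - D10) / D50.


Span = (28.5 - 3.8) / 7.8 = 24.7 / 7.8 = 3.167

3.167


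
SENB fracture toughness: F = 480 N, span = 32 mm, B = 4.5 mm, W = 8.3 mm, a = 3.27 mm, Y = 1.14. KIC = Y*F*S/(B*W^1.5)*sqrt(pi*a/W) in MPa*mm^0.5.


KIC = 1.14*480*32/(4.5*8.3^1.5)*sqrt(pi*3.27/8.3) = 181.04

181.04


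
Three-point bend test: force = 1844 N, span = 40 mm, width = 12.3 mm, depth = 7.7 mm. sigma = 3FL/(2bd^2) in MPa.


sigma = 3*1844*40/(2*12.3*7.7^2) = 151.7 MPa

151.7


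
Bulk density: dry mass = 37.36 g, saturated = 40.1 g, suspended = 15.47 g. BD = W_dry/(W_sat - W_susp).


BD = 37.36 / (40.1 - 15.47) = 37.36 / 24.63 = 1.517 g/cm^3

1.517


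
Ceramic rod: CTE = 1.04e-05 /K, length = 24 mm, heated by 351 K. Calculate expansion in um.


dL = 1.04e-05 * 24 * 351 * 1000 = 87.61 um

87.61


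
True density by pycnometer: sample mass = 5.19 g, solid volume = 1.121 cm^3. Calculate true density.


TD = 5.19 / 1.121 = 4.63 g/cm^3

4.63


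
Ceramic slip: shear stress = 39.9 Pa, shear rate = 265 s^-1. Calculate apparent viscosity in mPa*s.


eta = tau/gamma * 1000 = 39.9/265 * 1000 = 150.6 mPa*s

150.6


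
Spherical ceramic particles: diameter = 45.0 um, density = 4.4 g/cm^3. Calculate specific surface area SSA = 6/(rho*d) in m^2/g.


SSA = 6 / (4.4 * 45.0) = 0.03 m^2/g

0.03


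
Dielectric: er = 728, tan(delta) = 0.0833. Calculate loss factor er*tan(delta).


Loss = 728 * 0.0833 = 60.642

60.642


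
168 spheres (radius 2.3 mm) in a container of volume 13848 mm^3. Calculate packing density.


V_sphere = 4/3*pi*2.3^3 = 50.965 mm^3
Total V = 168*50.965 = 8562.12 mm^3
PD = 8562.12 / 13848 = 0.618

0.618


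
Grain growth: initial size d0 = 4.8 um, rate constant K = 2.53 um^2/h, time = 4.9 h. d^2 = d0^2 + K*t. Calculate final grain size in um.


d^2 = 4.8^2 + 2.53*4.9 = 35.437
d = sqrt(35.437) = 5.95 um

5.95


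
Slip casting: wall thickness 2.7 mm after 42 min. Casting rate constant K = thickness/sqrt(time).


K = 2.7 / sqrt(42) = 2.7 / 6.4807 = 0.417 mm/min^0.5

0.417


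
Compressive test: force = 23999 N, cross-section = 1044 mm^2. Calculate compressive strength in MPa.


CS = 23999 / 1044 = 23.0 MPa

23.0


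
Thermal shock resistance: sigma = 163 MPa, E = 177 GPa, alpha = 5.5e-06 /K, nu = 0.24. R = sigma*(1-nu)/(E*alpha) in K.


R = 163*(1-0.24)/(177*1000*5.5e-06) = 127 K

127


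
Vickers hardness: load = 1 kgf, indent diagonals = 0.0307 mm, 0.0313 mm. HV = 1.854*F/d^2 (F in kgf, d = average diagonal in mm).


d_avg = (0.0307+0.0313)/2 = 0.031 mm
HV = 1.854*1/0.031^2 = 1929

1929
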